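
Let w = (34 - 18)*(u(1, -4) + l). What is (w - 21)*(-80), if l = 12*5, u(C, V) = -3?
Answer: -71280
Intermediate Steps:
l = 60
w = 912 (w = (34 - 18)*(-3 + 60) = 16*57 = 912)
(w - 21)*(-80) = (912 - 21)*(-80) = 891*(-80) = -71280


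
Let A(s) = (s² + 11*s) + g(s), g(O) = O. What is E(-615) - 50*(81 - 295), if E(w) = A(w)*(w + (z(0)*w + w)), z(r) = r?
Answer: -456128650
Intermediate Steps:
A(s) = s² + 12*s (A(s) = (s² + 11*s) + s = s² + 12*s)
E(w) = 2*w²*(12 + w) (E(w) = (w*(12 + w))*(w + (0*w + w)) = (w*(12 + w))*(w + (0 + w)) = (w*(12 + w))*(w + w) = (w*(12 + w))*(2*w) = 2*w²*(12 + w))
E(-615) - 50*(81 - 295) = 2*(-615)²*(12 - 615) - 50*(81 - 295) = 2*378225*(-603) - 50*(-214) = -456139350 + 10700 = -456128650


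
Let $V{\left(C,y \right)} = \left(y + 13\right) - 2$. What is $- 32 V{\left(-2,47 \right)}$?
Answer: $-1856$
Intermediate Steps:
$V{\left(C,y \right)} = 11 + y$ ($V{\left(C,y \right)} = \left(13 + y\right) - 2 = 11 + y$)
$- 32 V{\left(-2,47 \right)} = - 32 \left(11 + 47\right) = \left(-32\right) 58 = -1856$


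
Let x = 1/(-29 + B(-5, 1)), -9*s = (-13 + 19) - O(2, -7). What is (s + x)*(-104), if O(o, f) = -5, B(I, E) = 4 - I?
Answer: 5954/45 ≈ 132.31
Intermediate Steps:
s = -11/9 (s = -((-13 + 19) - 1*(-5))/9 = -(6 + 5)/9 = -⅑*11 = -11/9 ≈ -1.2222)
x = -1/20 (x = 1/(-29 + (4 - 1*(-5))) = 1/(-29 + (4 + 5)) = 1/(-29 + 9) = 1/(-20) = -1/20 ≈ -0.050000)
(s + x)*(-104) = (-11/9 - 1/20)*(-104) = -229/180*(-104) = 5954/45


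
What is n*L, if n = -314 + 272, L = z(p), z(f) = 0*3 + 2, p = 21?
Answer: -84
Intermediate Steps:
z(f) = 2 (z(f) = 0 + 2 = 2)
L = 2
n = -42
n*L = -42*2 = -84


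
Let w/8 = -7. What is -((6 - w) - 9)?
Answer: -53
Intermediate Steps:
w = -56 (w = 8*(-7) = -56)
-((6 - w) - 9) = -((6 - 1*(-56)) - 9) = -((6 + 56) - 9) = -(62 - 9) = -1*53 = -53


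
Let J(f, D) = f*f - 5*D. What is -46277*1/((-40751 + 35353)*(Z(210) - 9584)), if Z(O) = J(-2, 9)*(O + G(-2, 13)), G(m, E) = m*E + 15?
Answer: -4207/8706974 ≈ -0.00048318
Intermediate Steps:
J(f, D) = f² - 5*D
G(m, E) = 15 + E*m (G(m, E) = E*m + 15 = 15 + E*m)
Z(O) = 451 - 41*O (Z(O) = ((-2)² - 5*9)*(O + (15 + 13*(-2))) = (4 - 45)*(O + (15 - 26)) = -41*(O - 11) = -41*(-11 + O) = 451 - 41*O)
-46277*1/((-40751 + 35353)*(Z(210) - 9584)) = -46277*1/((-40751 + 35353)*((451 - 41*210) - 9584)) = -46277*(-1/(5398*((451 - 8610) - 9584))) = -46277*(-1/(5398*(-8159 - 9584))) = -46277/((-17743*(-5398))) = -46277/95776714 = -46277*1/95776714 = -4207/8706974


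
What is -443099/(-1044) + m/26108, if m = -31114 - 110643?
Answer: 713777149/1703547 ≈ 418.99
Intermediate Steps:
m = -141757
-443099/(-1044) + m/26108 = -443099/(-1044) - 141757/26108 = -443099*(-1/1044) - 141757*1/26108 = 443099/1044 - 141757/26108 = 713777149/1703547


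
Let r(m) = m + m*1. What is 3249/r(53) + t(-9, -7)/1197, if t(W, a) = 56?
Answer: 556427/18126 ≈ 30.698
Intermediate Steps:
r(m) = 2*m (r(m) = m + m = 2*m)
3249/r(53) + t(-9, -7)/1197 = 3249/((2*53)) + 56/1197 = 3249/106 + 56*(1/1197) = 3249*(1/106) + 8/171 = 3249/106 + 8/171 = 556427/18126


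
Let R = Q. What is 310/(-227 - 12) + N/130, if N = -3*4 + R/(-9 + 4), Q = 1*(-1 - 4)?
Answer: -42929/31070 ≈ -1.3817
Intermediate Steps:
Q = -5 (Q = 1*(-5) = -5)
R = -5
N = -11 (N = -3*4 - 5/(-9 + 4) = -12 - 5/(-5) = -12 - 5*(-⅕) = -12 + 1 = -11)
310/(-227 - 12) + N/130 = 310/(-227 - 12) - 11/130 = 310/(-239) - 11*1/130 = 310*(-1/239) - 11/130 = -310/239 - 11/130 = -42929/31070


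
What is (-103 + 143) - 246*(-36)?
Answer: 8896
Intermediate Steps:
(-103 + 143) - 246*(-36) = 40 + 8856 = 8896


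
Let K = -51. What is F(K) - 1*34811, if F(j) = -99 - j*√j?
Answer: -34910 + 51*I*√51 ≈ -34910.0 + 364.21*I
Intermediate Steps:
F(j) = -99 - j^(3/2)
F(K) - 1*34811 = (-99 - (-51)^(3/2)) - 1*34811 = (-99 - (-51)*I*√51) - 34811 = (-99 + 51*I*√51) - 34811 = -34910 + 51*I*√51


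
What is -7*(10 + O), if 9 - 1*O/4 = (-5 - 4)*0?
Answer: -322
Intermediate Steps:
O = 36 (O = 36 - 4*(-5 - 4)*0 = 36 - (-36)*0 = 36 - 4*0 = 36 + 0 = 36)
-7*(10 + O) = -7*(10 + 36) = -7*46 = -322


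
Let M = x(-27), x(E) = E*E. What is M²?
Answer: 531441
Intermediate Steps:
x(E) = E²
M = 729 (M = (-27)² = 729)
M² = 729² = 531441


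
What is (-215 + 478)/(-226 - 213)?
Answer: -263/439 ≈ -0.59909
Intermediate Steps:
(-215 + 478)/(-226 - 213) = 263/(-439) = 263*(-1/439) = -263/439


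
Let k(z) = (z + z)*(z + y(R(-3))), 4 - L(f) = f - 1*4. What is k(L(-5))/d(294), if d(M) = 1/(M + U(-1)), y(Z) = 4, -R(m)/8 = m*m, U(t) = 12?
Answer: 135252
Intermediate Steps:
R(m) = -8*m² (R(m) = -8*m*m = -8*m²)
L(f) = 8 - f (L(f) = 4 - (f - 1*4) = 4 - (f - 4) = 4 - (-4 + f) = 4 + (4 - f) = 8 - f)
d(M) = 1/(12 + M) (d(M) = 1/(M + 12) = 1/(12 + M))
k(z) = 2*z*(4 + z) (k(z) = (z + z)*(z + 4) = (2*z)*(4 + z) = 2*z*(4 + z))
k(L(-5))/d(294) = (2*(8 - 1*(-5))*(4 + (8 - 1*(-5))))/(1/(12 + 294)) = (2*(8 + 5)*(4 + (8 + 5)))/(1/306) = (2*13*(4 + 13))/(1/306) = (2*13*17)*306 = 442*306 = 135252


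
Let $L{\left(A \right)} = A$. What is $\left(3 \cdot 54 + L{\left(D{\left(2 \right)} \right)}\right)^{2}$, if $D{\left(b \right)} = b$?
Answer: $26896$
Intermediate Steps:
$\left(3 \cdot 54 + L{\left(D{\left(2 \right)} \right)}\right)^{2} = \left(3 \cdot 54 + 2\right)^{2} = \left(162 + 2\right)^{2} = 164^{2} = 26896$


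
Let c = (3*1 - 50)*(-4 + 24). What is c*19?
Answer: -17860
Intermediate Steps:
c = -940 (c = (3 - 50)*20 = -47*20 = -940)
c*19 = -940*19 = -17860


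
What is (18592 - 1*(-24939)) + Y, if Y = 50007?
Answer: 93538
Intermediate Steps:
(18592 - 1*(-24939)) + Y = (18592 - 1*(-24939)) + 50007 = (18592 + 24939) + 50007 = 43531 + 50007 = 93538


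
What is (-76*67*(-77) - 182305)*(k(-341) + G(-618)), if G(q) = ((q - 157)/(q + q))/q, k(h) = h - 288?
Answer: -100790663152093/763848 ≈ -1.3195e+8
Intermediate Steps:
k(h) = -288 + h
G(q) = (-157 + q)/(2*q²) (G(q) = ((-157 + q)/((2*q)))/q = ((-157 + q)*(1/(2*q)))/q = ((-157 + q)/(2*q))/q = (-157 + q)/(2*q²))
(-76*67*(-77) - 182305)*(k(-341) + G(-618)) = (-76*67*(-77) - 182305)*((-288 - 341) + (½)*(-157 - 618)/(-618)²) = (-5092*(-77) - 182305)*(-629 + (½)*(1/381924)*(-775)) = (392084 - 182305)*(-629 - 775/763848) = 209779*(-480461167/763848) = -100790663152093/763848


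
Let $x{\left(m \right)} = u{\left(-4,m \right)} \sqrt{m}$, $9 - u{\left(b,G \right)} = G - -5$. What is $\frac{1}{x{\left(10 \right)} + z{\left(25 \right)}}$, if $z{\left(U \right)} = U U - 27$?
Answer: $\frac{299}{178622} + \frac{3 \sqrt{10}}{178622} \approx 0.001727$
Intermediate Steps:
$z{\left(U \right)} = -27 + U^{2}$ ($z{\left(U \right)} = U^{2} - 27 = -27 + U^{2}$)
$u{\left(b,G \right)} = 4 - G$ ($u{\left(b,G \right)} = 9 - \left(G - -5\right) = 9 - \left(G + 5\right) = 9 - \left(5 + G\right) = 4 - G$)
$x{\left(m \right)} = \sqrt{m} \left(4 - m\right)$ ($x{\left(m \right)} = \left(4 - m\right) \sqrt{m} = \sqrt{m} \left(4 - m\right)$)
$\frac{1}{x{\left(10 \right)} + z{\left(25 \right)}} = \frac{1}{\sqrt{10} \left(4 - 10\right) - \left(27 - 25^{2}\right)} = \frac{1}{\sqrt{10} \left(4 - 10\right) + \left(-27 + 625\right)} = \frac{1}{\sqrt{10} \left(-6\right) + 598} = \frac{1}{- 6 \sqrt{10} + 598} = \frac{1}{598 - 6 \sqrt{10}}$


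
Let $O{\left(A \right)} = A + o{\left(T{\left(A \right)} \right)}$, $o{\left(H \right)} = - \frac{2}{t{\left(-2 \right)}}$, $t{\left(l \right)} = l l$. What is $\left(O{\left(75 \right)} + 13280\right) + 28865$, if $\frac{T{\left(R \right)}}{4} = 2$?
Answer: $\frac{84439}{2} \approx 42220.0$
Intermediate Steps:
$T{\left(R \right)} = 8$ ($T{\left(R \right)} = 4 \cdot 2 = 8$)
$t{\left(l \right)} = l^{2}$
$o{\left(H \right)} = - \frac{1}{2}$ ($o{\left(H \right)} = - \frac{2}{\left(-2\right)^{2}} = - \frac{2}{4} = \left(-2\right) \frac{1}{4} = - \frac{1}{2}$)
$O{\left(A \right)} = - \frac{1}{2} + A$ ($O{\left(A \right)} = A - \frac{1}{2} = - \frac{1}{2} + A$)
$\left(O{\left(75 \right)} + 13280\right) + 28865 = \left(\left(- \frac{1}{2} + 75\right) + 13280\right) + 28865 = \left(\frac{149}{2} + 13280\right) + 28865 = \frac{26709}{2} + 28865 = \frac{84439}{2}$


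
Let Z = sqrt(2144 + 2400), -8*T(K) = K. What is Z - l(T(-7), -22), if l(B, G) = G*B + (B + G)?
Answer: 323/8 + 8*sqrt(71) ≈ 107.78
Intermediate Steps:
T(K) = -K/8
l(B, G) = B + G + B*G (l(B, G) = B*G + (B + G) = B + G + B*G)
Z = 8*sqrt(71) (Z = sqrt(4544) = 8*sqrt(71) ≈ 67.409)
Z - l(T(-7), -22) = 8*sqrt(71) - (-1/8*(-7) - 22 - 1/8*(-7)*(-22)) = 8*sqrt(71) - (7/8 - 22 + (7/8)*(-22)) = 8*sqrt(71) - (7/8 - 22 - 77/4) = 8*sqrt(71) - 1*(-323/8) = 8*sqrt(71) + 323/8 = 323/8 + 8*sqrt(71)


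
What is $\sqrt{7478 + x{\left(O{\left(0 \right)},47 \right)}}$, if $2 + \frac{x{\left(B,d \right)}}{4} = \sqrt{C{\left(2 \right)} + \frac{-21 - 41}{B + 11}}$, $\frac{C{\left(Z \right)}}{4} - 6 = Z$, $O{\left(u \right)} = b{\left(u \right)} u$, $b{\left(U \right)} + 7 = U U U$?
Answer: $\frac{\sqrt{903870 + 44 \sqrt{3190}}}{11} \approx 86.548$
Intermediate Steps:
$b{\left(U \right)} = -7 + U^{3}$ ($b{\left(U \right)} = -7 + U U U = -7 + U^{2} U = -7 + U^{3}$)
$O{\left(u \right)} = u \left(-7 + u^{3}\right)$ ($O{\left(u \right)} = \left(-7 + u^{3}\right) u = u \left(-7 + u^{3}\right)$)
$C{\left(Z \right)} = 24 + 4 Z$
$x{\left(B,d \right)} = -8 + 4 \sqrt{32 - \frac{62}{11 + B}}$ ($x{\left(B,d \right)} = -8 + 4 \sqrt{\left(24 + 4 \cdot 2\right) + \frac{-21 - 41}{B + 11}} = -8 + 4 \sqrt{\left(24 + 8\right) - \frac{62}{11 + B}} = -8 + 4 \sqrt{32 - \frac{62}{11 + B}}$)
$\sqrt{7478 + x{\left(O{\left(0 \right)},47 \right)}} = \sqrt{7478 - \left(8 - 4 \sqrt{2} \sqrt{\frac{145 + 16 \cdot 0 \left(-7 + 0^{3}\right)}{11 + 0 \left(-7 + 0^{3}\right)}}\right)} = \sqrt{7478 - \left(8 - 4 \sqrt{2} \sqrt{\frac{145 + 16 \cdot 0 \left(-7 + 0\right)}{11 + 0 \left(-7 + 0\right)}}\right)} = \sqrt{7478 - \left(8 - 4 \sqrt{2} \sqrt{\frac{145 + 16 \cdot 0 \left(-7\right)}{11 + 0 \left(-7\right)}}\right)} = \sqrt{7478 - \left(8 - 4 \sqrt{2} \sqrt{\frac{145 + 16 \cdot 0}{11 + 0}}\right)} = \sqrt{7478 - \left(8 - 4 \sqrt{2} \sqrt{\frac{145 + 0}{11}}\right)} = \sqrt{7478 - \left(8 - 4 \sqrt{2} \sqrt{\frac{1}{11} \cdot 145}\right)} = \sqrt{7478 - \left(8 - 4 \sqrt{2} \sqrt{\frac{145}{11}}\right)} = \sqrt{7478 - \left(8 - 4 \sqrt{2} \frac{\sqrt{1595}}{11}\right)} = \sqrt{7478 - \left(8 - \frac{4 \sqrt{3190}}{11}\right)} = \sqrt{7470 + \frac{4 \sqrt{3190}}{11}}$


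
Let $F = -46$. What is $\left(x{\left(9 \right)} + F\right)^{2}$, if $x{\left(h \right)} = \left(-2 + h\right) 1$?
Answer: $1521$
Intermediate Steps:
$x{\left(h \right)} = -2 + h$
$\left(x{\left(9 \right)} + F\right)^{2} = \left(\left(-2 + 9\right) - 46\right)^{2} = \left(7 - 46\right)^{2} = \left(-39\right)^{2} = 1521$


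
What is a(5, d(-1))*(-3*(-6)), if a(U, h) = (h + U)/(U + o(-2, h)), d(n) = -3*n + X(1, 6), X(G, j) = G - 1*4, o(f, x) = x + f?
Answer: 30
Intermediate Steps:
o(f, x) = f + x
X(G, j) = -4 + G (X(G, j) = G - 4 = -4 + G)
d(n) = -3 - 3*n (d(n) = -3*n + (-4 + 1) = -3*n - 3 = -3 - 3*n)
a(U, h) = (U + h)/(-2 + U + h) (a(U, h) = (h + U)/(U + (-2 + h)) = (U + h)/(-2 + U + h))
a(5, d(-1))*(-3*(-6)) = ((5 + (-3 - 3*(-1)))/(-2 + 5 + (-3 - 3*(-1))))*(-3*(-6)) = ((5 + (-3 + 3))/(-2 + 5 + (-3 + 3)))*18 = ((5 + 0)/(-2 + 5 + 0))*18 = (5/3)*18 = 30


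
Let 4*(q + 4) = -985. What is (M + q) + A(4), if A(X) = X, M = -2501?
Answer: -10989/4 ≈ -2747.3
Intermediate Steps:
q = -1001/4 (q = -4 + (¼)*(-985) = -4 - 985/4 = -1001/4 ≈ -250.25)
(M + q) + A(4) = (-2501 - 1001/4) + 4 = -11005/4 + 4 = -10989/4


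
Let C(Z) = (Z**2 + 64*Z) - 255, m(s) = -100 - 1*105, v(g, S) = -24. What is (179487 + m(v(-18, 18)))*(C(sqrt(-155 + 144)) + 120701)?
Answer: 21591827670 + 11474048*I*sqrt(11) ≈ 2.1592e+10 + 3.8055e+7*I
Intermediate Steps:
m(s) = -205 (m(s) = -100 - 105 = -205)
C(Z) = -255 + Z**2 + 64*Z
(179487 + m(v(-18, 18)))*(C(sqrt(-155 + 144)) + 120701) = (179487 - 205)*((-255 + (sqrt(-155 + 144))**2 + 64*sqrt(-155 + 144)) + 120701) = 179282*((-255 + (sqrt(-11))**2 + 64*sqrt(-11)) + 120701) = 179282*((-255 + (I*sqrt(11))**2 + 64*(I*sqrt(11))) + 120701) = 179282*((-255 - 11 + 64*I*sqrt(11)) + 120701) = 179282*((-266 + 64*I*sqrt(11)) + 120701) = 179282*(120435 + 64*I*sqrt(11)) = 21591827670 + 11474048*I*sqrt(11)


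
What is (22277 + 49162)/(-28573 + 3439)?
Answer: -23813/8378 ≈ -2.8423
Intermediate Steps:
(22277 + 49162)/(-28573 + 3439) = 71439/(-25134) = 71439*(-1/25134) = -23813/8378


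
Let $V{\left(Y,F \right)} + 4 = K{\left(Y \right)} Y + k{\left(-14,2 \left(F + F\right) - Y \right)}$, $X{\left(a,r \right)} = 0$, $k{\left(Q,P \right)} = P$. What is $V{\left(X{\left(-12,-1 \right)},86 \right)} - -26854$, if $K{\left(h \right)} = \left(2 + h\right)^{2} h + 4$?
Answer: $27194$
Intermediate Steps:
$K{\left(h \right)} = 4 + h \left(2 + h\right)^{2}$ ($K{\left(h \right)} = h \left(2 + h\right)^{2} + 4 = 4 + h \left(2 + h\right)^{2}$)
$V{\left(Y,F \right)} = -4 - Y + 4 F + Y \left(4 + Y \left(2 + Y\right)^{2}\right)$ ($V{\left(Y,F \right)} = -4 - \left(Y - 2 \left(F + F\right) - \left(4 + Y \left(2 + Y\right)^{2}\right) Y\right) = -4 + \left(Y \left(4 + Y \left(2 + Y\right)^{2}\right) + \left(2 \cdot 2 F - Y\right)\right) = -4 + \left(Y \left(4 + Y \left(2 + Y\right)^{2}\right) + \left(4 F - Y\right)\right) = -4 + \left(Y \left(4 + Y \left(2 + Y\right)^{2}\right) + \left(- Y + 4 F\right)\right) = -4 + \left(- Y + 4 F + Y \left(4 + Y \left(2 + Y\right)^{2}\right)\right) = -4 - Y + 4 F + Y \left(4 + Y \left(2 + Y\right)^{2}\right)$)
$V{\left(X{\left(-12,-1 \right)},86 \right)} - -26854 = \left(-4 - 0 + 4 \cdot 86 + 0 \left(4 + 0 \left(2 + 0\right)^{2}\right)\right) - -26854 = \left(-4 + 0 + 344 + 0 \left(4 + 0 \cdot 2^{2}\right)\right) + 26854 = \left(-4 + 0 + 344 + 0 \left(4 + 0 \cdot 4\right)\right) + 26854 = \left(-4 + 0 + 344 + 0 \left(4 + 0\right)\right) + 26854 = \left(-4 + 0 + 344 + 0 \cdot 4\right) + 26854 = \left(-4 + 0 + 344 + 0\right) + 26854 = 340 + 26854 = 27194$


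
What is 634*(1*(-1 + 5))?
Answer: 2536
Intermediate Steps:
634*(1*(-1 + 5)) = 634*(1*4) = 634*4 = 2536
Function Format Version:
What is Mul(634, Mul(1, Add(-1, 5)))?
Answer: 2536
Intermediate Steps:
Mul(634, Mul(1, Add(-1, 5))) = Mul(634, Mul(1, 4)) = Mul(634, 4) = 2536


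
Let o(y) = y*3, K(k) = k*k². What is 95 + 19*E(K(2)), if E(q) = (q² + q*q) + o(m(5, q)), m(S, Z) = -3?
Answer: 2356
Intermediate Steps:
K(k) = k³
o(y) = 3*y
E(q) = -9 + 2*q² (E(q) = (q² + q*q) + 3*(-3) = (q² + q²) - 9 = 2*q² - 9 = -9 + 2*q²)
95 + 19*E(K(2)) = 95 + 19*(-9 + 2*(2³)²) = 95 + 19*(-9 + 2*8²) = 95 + 19*(-9 + 2*64) = 95 + 19*(-9 + 128) = 95 + 19*119 = 95 + 2261 = 2356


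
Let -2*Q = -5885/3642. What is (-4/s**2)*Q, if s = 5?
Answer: -1177/9105 ≈ -0.12927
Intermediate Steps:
Q = 5885/7284 (Q = -(-5885)/(2*3642) = -1/2*(-5885/3642) = 5885/7284 ≈ 0.80793)
(-4/s**2)*Q = -4/(5**2)*(5885/7284) = -4/25*(5885/7284) = -4*1/25*(5885/7284) = -4/25*5885/7284 = -1177/9105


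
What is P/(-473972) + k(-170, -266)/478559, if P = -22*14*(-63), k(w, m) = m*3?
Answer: -2416047123/56705891587 ≈ -0.042607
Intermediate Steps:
k(w, m) = 3*m
P = 19404 (P = -308*(-63) = 19404)
P/(-473972) + k(-170, -266)/478559 = 19404/(-473972) + (3*(-266))/478559 = 19404*(-1/473972) - 798*1/478559 = -4851/118493 - 798/478559 = -2416047123/56705891587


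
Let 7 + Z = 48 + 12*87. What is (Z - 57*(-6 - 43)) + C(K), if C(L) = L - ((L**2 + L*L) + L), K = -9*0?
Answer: 3878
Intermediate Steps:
K = 0
Z = 1085 (Z = -7 + (48 + 12*87) = -7 + (48 + 1044) = -7 + 1092 = 1085)
C(L) = -2*L**2 (C(L) = L - ((L**2 + L**2) + L) = L - (2*L**2 + L) = L - (L + 2*L**2) = L + (-L - 2*L**2) = -2*L**2)
(Z - 57*(-6 - 43)) + C(K) = (1085 - 57*(-6 - 43)) - 2*0**2 = (1085 - 57*(-49)) - 2*0 = (1085 + 2793) + 0 = 3878 + 0 = 3878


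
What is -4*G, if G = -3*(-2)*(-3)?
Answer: 72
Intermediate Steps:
G = -18 (G = 6*(-3) = -18)
-4*G = -4*(-18) = 72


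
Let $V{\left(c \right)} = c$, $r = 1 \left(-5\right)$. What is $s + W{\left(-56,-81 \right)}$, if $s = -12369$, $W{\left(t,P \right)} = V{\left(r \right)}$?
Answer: $-12374$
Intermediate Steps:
$r = -5$
$W{\left(t,P \right)} = -5$
$s + W{\left(-56,-81 \right)} = -12369 - 5 = -12374$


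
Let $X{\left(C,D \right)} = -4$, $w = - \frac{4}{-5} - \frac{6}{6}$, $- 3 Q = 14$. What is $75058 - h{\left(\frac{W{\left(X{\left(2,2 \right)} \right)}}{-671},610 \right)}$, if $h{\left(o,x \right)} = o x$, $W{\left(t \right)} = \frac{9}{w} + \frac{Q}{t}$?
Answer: $\frac{2475599}{33} \approx 75018.0$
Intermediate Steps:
$Q = - \frac{14}{3}$ ($Q = \left(- \frac{1}{3}\right) 14 = - \frac{14}{3} \approx -4.6667$)
$w = - \frac{1}{5}$ ($w = \left(-4\right) \left(- \frac{1}{5}\right) - 1 = \frac{4}{5} - 1 = - \frac{1}{5} \approx -0.2$)
$W{\left(t \right)} = -45 - \frac{14}{3 t}$ ($W{\left(t \right)} = \frac{9}{- \frac{1}{5}} - \frac{14}{3 t} = 9 \left(-5\right) - \frac{14}{3 t} = -45 - \frac{14}{3 t}$)
$75058 - h{\left(\frac{W{\left(X{\left(2,2 \right)} \right)}}{-671},610 \right)} = 75058 - \frac{-45 - \frac{14}{3 \left(-4\right)}}{-671} \cdot 610 = 75058 - \left(-45 - - \frac{7}{6}\right) \left(- \frac{1}{671}\right) 610 = 75058 - \left(-45 + \frac{7}{6}\right) \left(- \frac{1}{671}\right) 610 = 75058 - \left(- \frac{263}{6}\right) \left(- \frac{1}{671}\right) 610 = 75058 - \frac{263}{4026} \cdot 610 = 75058 - \frac{1315}{33} = \frac{2475599}{33}$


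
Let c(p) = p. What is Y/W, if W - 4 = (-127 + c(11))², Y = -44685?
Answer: -8937/2692 ≈ -3.3198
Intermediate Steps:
W = 13460 (W = 4 + (-127 + 11)² = 4 + (-116)² = 4 + 13456 = 13460)
Y/W = -44685/13460 = -44685*1/13460 = -8937/2692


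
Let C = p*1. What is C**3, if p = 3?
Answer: 27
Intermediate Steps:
C = 3 (C = 3*1 = 3)
C**3 = 3**3 = 27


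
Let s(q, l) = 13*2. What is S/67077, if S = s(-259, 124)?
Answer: 26/67077 ≈ 0.00038761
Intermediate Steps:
s(q, l) = 26
S = 26
S/67077 = 26/67077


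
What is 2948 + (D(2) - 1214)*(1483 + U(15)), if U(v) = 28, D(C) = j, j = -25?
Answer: -1869181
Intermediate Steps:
D(C) = -25
2948 + (D(2) - 1214)*(1483 + U(15)) = 2948 + (-25 - 1214)*(1483 + 28) = 2948 - 1239*1511 = 2948 - 1872129 = -1869181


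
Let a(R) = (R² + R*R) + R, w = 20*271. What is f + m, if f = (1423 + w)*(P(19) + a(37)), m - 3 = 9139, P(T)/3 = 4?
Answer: 19080583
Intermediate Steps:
P(T) = 12 (P(T) = 3*4 = 12)
w = 5420
m = 9142 (m = 3 + 9139 = 9142)
a(R) = R + 2*R² (a(R) = (R² + R²) + R = 2*R² + R = R + 2*R²)
f = 19071441 (f = (1423 + 5420)*(12 + 37*(1 + 2*37)) = 6843*(12 + 37*(1 + 74)) = 6843*(12 + 37*75) = 6843*(12 + 2775) = 6843*2787 = 19071441)
f + m = 19071441 + 9142 = 19080583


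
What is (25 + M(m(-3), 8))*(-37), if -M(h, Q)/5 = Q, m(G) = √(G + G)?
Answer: 555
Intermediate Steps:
m(G) = √2*√G (m(G) = √(2*G) = √2*√G)
M(h, Q) = -5*Q
(25 + M(m(-3), 8))*(-37) = (25 - 5*8)*(-37) = (25 - 40)*(-37) = -15*(-37) = 555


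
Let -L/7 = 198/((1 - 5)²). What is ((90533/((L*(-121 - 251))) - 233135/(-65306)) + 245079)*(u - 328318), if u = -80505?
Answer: -421717858009548871151/4208906394 ≈ -1.0020e+11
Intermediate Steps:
L = -693/8 (L = -1386/((1 - 5)²) = -1386/((-4)²) = -1386/16 = -7*99/8 = -693/8 ≈ -86.625)
((90533/((L*(-121 - 251))) - 233135/(-65306)) + 245079)*(u - 328318) = ((90533/((-693*(-121 - 251)/8)) - 233135/(-65306)) + 245079)*(-80505 - 328318) = ((90533/((-693/8*(-372))) - 233135*(-1/65306)) + 245079)*(-408823) = ((90533/(64449/2) + 233135/65306) + 245079)*(-408823) = ((90533*(2/64449) + 233135/65306) + 245079)*(-408823) = ((181066/64449 + 233135/65306) + 245079)*(-408823) = (26850013811/4208906394 + 245079)*(-408823) = (1031541420148937/4208906394)*(-408823) = -421717858009548871151/4208906394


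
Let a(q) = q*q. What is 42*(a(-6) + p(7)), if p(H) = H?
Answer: 1806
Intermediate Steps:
a(q) = q²
42*(a(-6) + p(7)) = 42*((-6)² + 7) = 42*(36 + 7) = 42*43 = 1806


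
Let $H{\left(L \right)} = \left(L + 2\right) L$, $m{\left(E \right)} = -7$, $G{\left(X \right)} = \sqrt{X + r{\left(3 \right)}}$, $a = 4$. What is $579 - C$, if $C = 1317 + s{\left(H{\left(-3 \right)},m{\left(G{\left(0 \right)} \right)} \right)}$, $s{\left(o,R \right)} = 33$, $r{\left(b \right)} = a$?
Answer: $-771$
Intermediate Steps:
$r{\left(b \right)} = 4$
$G{\left(X \right)} = \sqrt{4 + X}$ ($G{\left(X \right)} = \sqrt{X + 4} = \sqrt{4 + X}$)
$H{\left(L \right)} = L \left(2 + L\right)$ ($H{\left(L \right)} = \left(2 + L\right) L = L \left(2 + L\right)$)
$C = 1350$ ($C = 1317 + 33 = 1350$)
$579 - C = 579 - 1350 = -771$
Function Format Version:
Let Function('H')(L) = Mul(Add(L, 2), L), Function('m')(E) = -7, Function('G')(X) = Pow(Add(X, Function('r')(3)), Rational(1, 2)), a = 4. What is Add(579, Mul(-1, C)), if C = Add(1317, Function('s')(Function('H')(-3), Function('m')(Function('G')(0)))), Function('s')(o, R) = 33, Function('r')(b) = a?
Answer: -771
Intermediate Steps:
Function('r')(b) = 4
Function('G')(X) = Pow(Add(4, X), Rational(1, 2)) (Function('G')(X) = Pow(Add(X, 4), Rational(1, 2)) = Pow(Add(4, X), Rational(1, 2)))
Function('H')(L) = Mul(L, Add(2, L)) (Function('H')(L) = Mul(Add(2, L), L) = Mul(L, Add(2, L)))
C = 1350 (C = Add(1317, 33) = 1350)
Add(579, Mul(-1, C)) = Add(579, Mul(-1, 1350)) = Add(579, -1350) = -771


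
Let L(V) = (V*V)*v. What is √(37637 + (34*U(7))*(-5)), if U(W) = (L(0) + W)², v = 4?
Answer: √29307 ≈ 171.19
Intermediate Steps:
L(V) = 4*V² (L(V) = (V*V)*4 = V²*4 = 4*V²)
U(W) = W² (U(W) = (4*0² + W)² = (4*0 + W)² = (0 + W)² = W²)
√(37637 + (34*U(7))*(-5)) = √(37637 + (34*7²)*(-5)) = √(37637 + (34*49)*(-5)) = √(37637 + 1666*(-5)) = √(37637 - 8330) = √29307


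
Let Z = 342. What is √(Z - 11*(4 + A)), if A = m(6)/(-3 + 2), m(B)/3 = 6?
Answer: 4*√31 ≈ 22.271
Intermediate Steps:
m(B) = 18 (m(B) = 3*6 = 18)
A = -18 (A = 18/(-3 + 2) = 18/(-1) = 18*(-1) = -18)
√(Z - 11*(4 + A)) = √(342 - 11*(4 - 18)) = √(342 - 11*(-14)) = √(342 + 154) = √496 = 4*√31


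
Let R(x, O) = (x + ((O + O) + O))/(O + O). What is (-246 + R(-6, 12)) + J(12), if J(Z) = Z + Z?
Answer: -883/4 ≈ -220.75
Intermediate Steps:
J(Z) = 2*Z
R(x, O) = (x + 3*O)/(2*O) (R(x, O) = (x + (2*O + O))/((2*O)) = (x + 3*O)*(1/(2*O)) = (x + 3*O)/(2*O))
(-246 + R(-6, 12)) + J(12) = (-246 + (1/2)*(-6 + 3*12)/12) + 2*12 = (-246 + (1/2)*(1/12)*(-6 + 36)) + 24 = (-246 + (1/2)*(1/12)*30) + 24 = (-246 + 5/4) + 24 = -979/4 + 24 = -883/4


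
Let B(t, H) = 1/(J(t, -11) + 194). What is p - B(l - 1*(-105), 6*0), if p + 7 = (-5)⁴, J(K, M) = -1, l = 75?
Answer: 119273/193 ≈ 618.00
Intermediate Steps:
B(t, H) = 1/193 (B(t, H) = 1/(-1 + 194) = 1/193)
p = 618 (p = -7 + (-5)⁴ = -7 + 625 = 618)
p - B(l - 1*(-105), 6*0) = 618 - 1*1/193 = 618 - 1/193 = 119273/193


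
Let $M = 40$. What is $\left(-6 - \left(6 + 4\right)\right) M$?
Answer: $-640$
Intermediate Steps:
$\left(-6 - \left(6 + 4\right)\right) M = \left(-6 - \left(6 + 4\right)\right) 40 = \left(-6 - 10\right) 40 = \left(-16\right) 40 = -640$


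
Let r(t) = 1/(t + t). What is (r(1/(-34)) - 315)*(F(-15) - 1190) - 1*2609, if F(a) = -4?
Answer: 393799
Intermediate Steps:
r(t) = 1/(2*t)
(r(1/(-34)) - 315)*(F(-15) - 1190) - 1*2609 = (1/(2*(1/(-34))) - 315)*(-4 - 1190) - 1*2609 = (1/(2*(-1/34)) - 315)*(-1194) - 2609 = ((1/2)*(-34) - 315)*(-1194) - 2609 = (-17 - 315)*(-1194) - 2609 = -332*(-1194) - 2609 = 396408 - 2609 = 393799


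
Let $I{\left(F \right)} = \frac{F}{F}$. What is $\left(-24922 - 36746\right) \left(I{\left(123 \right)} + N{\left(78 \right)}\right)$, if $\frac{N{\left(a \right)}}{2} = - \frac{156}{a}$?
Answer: $185004$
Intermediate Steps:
$I{\left(F \right)} = 1$
$N{\left(a \right)} = - \frac{312}{a}$ ($N{\left(a \right)} = 2 \left(- \frac{156}{a}\right) = - \frac{312}{a}$)
$\left(-24922 - 36746\right) \left(I{\left(123 \right)} + N{\left(78 \right)}\right) = \left(-24922 - 36746\right) \left(1 - \frac{312}{78}\right) = - 61668 \left(1 - 4\right) = \left(-61668\right) \left(-3\right) = 185004$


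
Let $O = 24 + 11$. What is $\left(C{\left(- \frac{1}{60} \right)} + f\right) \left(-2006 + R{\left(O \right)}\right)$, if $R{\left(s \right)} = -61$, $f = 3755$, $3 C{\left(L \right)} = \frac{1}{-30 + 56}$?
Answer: $- \frac{15523223}{2} \approx -7.7616 \cdot 10^{6}$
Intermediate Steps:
$O = 35$
$C{\left(L \right)} = \frac{1}{78}$ ($C{\left(L \right)} = \frac{1}{3 \left(-30 + 56\right)} = \frac{1}{3 \cdot 26} = \frac{1}{3} \cdot \frac{1}{26} = \frac{1}{78}$)
$\left(C{\left(- \frac{1}{60} \right)} + f\right) \left(-2006 + R{\left(O \right)}\right) = \left(\frac{1}{78} + 3755\right) \left(-2006 - 61\right) = \frac{292891}{78} \left(-2067\right) = - \frac{15523223}{2}$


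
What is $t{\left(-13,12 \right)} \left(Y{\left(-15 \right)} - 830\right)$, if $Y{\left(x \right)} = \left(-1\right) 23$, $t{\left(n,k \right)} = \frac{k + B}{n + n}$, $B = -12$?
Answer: $0$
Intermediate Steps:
$t{\left(n,k \right)} = \frac{-12 + k}{2 n}$ ($t{\left(n,k \right)} = \frac{k - 12}{n + n} = \frac{-12 + k}{2 n}$)
$Y{\left(x \right)} = -23$
$t{\left(-13,12 \right)} \left(Y{\left(-15 \right)} - 830\right) = \frac{-12 + 12}{2 \left(-13\right)} \left(-23 - 830\right) = \frac{1}{2} \left(- \frac{1}{13}\right) 0 \left(-853\right) = 0 \left(-853\right) = 0$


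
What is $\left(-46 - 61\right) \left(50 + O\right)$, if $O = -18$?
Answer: $-3424$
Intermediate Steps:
$\left(-46 - 61\right) \left(50 + O\right) = \left(-46 - 61\right) \left(50 - 18\right) = \left(-46 - 61\right) 32 = \left(-107\right) 32 = -3424$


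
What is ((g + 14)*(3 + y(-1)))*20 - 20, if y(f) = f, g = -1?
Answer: 500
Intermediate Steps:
((g + 14)*(3 + y(-1)))*20 - 20 = ((-1 + 14)*(3 - 1))*20 - 20 = (13*2)*20 - 20 = 26*20 - 20 = 520 - 20 = 500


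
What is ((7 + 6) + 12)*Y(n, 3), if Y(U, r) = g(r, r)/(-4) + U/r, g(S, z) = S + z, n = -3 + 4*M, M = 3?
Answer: 75/2 ≈ 37.500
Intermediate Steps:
n = 9 (n = -3 + 4*3 = -3 + 12 = 9)
Y(U, r) = -r/2 + U/r (Y(U, r) = (r + r)/(-4) + U/r = (2*r)*(-¼) + U/r = -r/2 + U/r)
((7 + 6) + 12)*Y(n, 3) = ((7 + 6) + 12)*(-½*3 + 9/3) = (13 + 12)*(-3/2 + 9*(⅓)) = 25*(-3/2 + 3) = 25*(3/2) = 75/2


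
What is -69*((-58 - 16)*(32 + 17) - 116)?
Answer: 258198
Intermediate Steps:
-69*((-58 - 16)*(32 + 17) - 116) = -69*(-74*49 - 116) = -69*(-3626 - 116) = -69*(-3742) = 258198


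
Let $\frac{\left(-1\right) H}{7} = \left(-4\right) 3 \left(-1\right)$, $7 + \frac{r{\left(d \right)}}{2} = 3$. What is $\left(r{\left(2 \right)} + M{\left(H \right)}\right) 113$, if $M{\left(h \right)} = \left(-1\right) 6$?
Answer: $-1582$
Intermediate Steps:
$r{\left(d \right)} = -8$ ($r{\left(d \right)} = -14 + 2 \cdot 3 = -14 + 6 = -8$)
$H = -84$ ($H = - 7 \left(-4\right) 3 \left(-1\right) = - 7 \left(\left(-12\right) \left(-1\right)\right) = \left(-7\right) 12 = -84$)
$M{\left(h \right)} = -6$
$\left(r{\left(2 \right)} + M{\left(H \right)}\right) 113 = \left(-8 - 6\right) 113 = \left(-14\right) 113 = -1582$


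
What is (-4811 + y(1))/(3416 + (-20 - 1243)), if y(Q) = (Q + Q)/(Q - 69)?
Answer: -163575/73202 ≈ -2.2346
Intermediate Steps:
y(Q) = 2*Q/(-69 + Q) (y(Q) = (2*Q)/(-69 + Q) = 2*Q/(-69 + Q))
(-4811 + y(1))/(3416 + (-20 - 1243)) = (-4811 + 2*1/(-69 + 1))/(3416 + (-20 - 1243)) = (-4811 + 2*1/(-68))/(3416 - 1263) = (-4811 + 2*1*(-1/68))/2153 = (-4811 - 1/34)*(1/2153) = -163575/34*1/2153 = -163575/73202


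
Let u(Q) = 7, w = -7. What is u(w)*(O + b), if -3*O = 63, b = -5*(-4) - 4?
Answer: -35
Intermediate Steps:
b = 16 (b = 20 - 4 = 16)
O = -21 (O = -⅓*63 = -21)
u(w)*(O + b) = 7*(-21 + 16) = 7*(-5) = -35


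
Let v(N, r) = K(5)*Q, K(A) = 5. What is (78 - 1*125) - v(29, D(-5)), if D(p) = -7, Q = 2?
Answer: -57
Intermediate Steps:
v(N, r) = 10 (v(N, r) = 5*2 = 10)
(78 - 1*125) - v(29, D(-5)) = (78 - 1*125) - 1*10 = (78 - 125) - 10 = -47 - 10 = -57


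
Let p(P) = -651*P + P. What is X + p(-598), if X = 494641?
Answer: 883341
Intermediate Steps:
p(P) = -650*P
X + p(-598) = 494641 - 650*(-598) = 494641 + 388700 = 883341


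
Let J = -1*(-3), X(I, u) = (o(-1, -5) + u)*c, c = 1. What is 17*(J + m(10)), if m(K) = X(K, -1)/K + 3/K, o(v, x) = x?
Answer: 459/10 ≈ 45.900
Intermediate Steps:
X(I, u) = -5 + u (X(I, u) = (-5 + u)*1 = -5 + u)
J = 3
m(K) = -3/K (m(K) = (-5 - 1)/K + 3/K = -6/K + 3/K = -3/K)
17*(J + m(10)) = 17*(3 - 3/10) = 17*(27/10) = 459/10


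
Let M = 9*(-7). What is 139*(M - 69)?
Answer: -18348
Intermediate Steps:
M = -63
139*(M - 69) = 139*(-63 - 69) = 139*(-132) = -18348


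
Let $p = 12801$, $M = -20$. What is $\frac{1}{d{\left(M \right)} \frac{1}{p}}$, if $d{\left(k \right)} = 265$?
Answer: $\frac{12801}{265} \approx 48.306$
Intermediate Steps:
$\frac{1}{d{\left(M \right)} \frac{1}{p}} = \frac{1}{265 \cdot \frac{1}{12801}} = \frac{1}{\frac{265}{12801}} = \frac{12801}{265}$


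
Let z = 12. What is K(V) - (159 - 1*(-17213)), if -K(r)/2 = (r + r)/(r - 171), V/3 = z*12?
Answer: -503980/29 ≈ -17379.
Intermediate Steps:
V = 432 (V = 3*(12*12) = 3*144 = 432)
K(r) = -4*r/(-171 + r) (K(r) = -2*(r + r)/(r - 171) = -2*2*r/(-171 + r) = -4*r/(-171 + r))
K(V) - (159 - 1*(-17213)) = -4*432/(-171 + 432) - (159 - 1*(-17213)) = -4*432/261 - (159 + 17213) = -4*432*1/261 - 1*17372 = -192/29 - 17372 = -503980/29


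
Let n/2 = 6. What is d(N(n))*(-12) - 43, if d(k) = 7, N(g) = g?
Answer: -127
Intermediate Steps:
n = 12 (n = 2*6 = 12)
d(N(n))*(-12) - 43 = 7*(-12) - 43 = -84 - 43 = -127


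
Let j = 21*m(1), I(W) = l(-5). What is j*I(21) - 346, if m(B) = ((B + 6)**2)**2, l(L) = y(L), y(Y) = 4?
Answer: 201338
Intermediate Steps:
l(L) = 4
I(W) = 4
m(B) = (6 + B)**4 (m(B) = ((6 + B)**2)**2 = (6 + B)**4)
j = 50421 (j = 21*(6 + 1)**4 = 21*7**4 = 21*2401 = 50421)
j*I(21) - 346 = 50421*4 - 346 = 201684 - 346 = 201338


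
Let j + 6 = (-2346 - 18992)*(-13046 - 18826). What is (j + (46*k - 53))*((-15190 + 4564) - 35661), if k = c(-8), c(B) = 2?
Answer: -31479083702703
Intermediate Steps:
k = 2
j = 680084730 (j = -6 + (-2346 - 18992)*(-13046 - 18826) = -6 - 21338*(-31872) = -6 + 680084736 = 680084730)
(j + (46*k - 53))*((-15190 + 4564) - 35661) = (680084730 + (46*2 - 53))*((-15190 + 4564) - 35661) = (680084730 + (92 - 53))*(-10626 - 35661) = (680084730 + 39)*(-46287) = 680084769*(-46287) = -31479083702703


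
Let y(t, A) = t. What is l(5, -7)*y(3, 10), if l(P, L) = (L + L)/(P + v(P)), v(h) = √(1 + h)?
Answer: -210/19 + 42*√6/19 ≈ -5.6380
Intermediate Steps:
l(P, L) = 2*L/(P + √(1 + P)) (l(P, L) = (L + L)/(P + √(1 + P)) = (2*L)/(P + √(1 + P)) = 2*L/(P + √(1 + P)))
l(5, -7)*y(3, 10) = (2*(-7)/(5 + √(1 + 5)))*3 = (2*(-7)/(5 + √6))*3 = -14/(5 + √6)*3 = -42/(5 + √6)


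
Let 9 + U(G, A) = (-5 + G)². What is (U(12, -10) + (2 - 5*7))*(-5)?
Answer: -35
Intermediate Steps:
U(G, A) = -9 + (-5 + G)²
(U(12, -10) + (2 - 5*7))*(-5) = ((-9 + (-5 + 12)²) + (2 - 5*7))*(-5) = ((-9 + 7²) + (2 - 35))*(-5) = ((-9 + 49) - 33)*(-5) = (40 - 33)*(-5) = 7*(-5) = -35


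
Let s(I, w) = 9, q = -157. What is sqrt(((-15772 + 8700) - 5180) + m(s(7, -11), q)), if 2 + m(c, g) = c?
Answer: I*sqrt(12245) ≈ 110.66*I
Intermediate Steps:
m(c, g) = -2 + c
sqrt(((-15772 + 8700) - 5180) + m(s(7, -11), q)) = sqrt(((-15772 + 8700) - 5180) + (-2 + 9)) = sqrt((-7072 - 5180) + 7) = sqrt(-12252 + 7) = sqrt(-12245) = I*sqrt(12245)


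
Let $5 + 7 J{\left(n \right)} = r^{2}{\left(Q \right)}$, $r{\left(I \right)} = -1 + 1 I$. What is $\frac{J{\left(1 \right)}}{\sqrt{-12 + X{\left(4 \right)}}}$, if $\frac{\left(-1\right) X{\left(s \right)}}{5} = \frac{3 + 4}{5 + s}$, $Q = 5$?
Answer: $- \frac{3 i \sqrt{143}}{91} \approx - 0.39423 i$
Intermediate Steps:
$r{\left(I \right)} = -1 + I$
$X{\left(s \right)} = - \frac{35}{5 + s}$ ($X{\left(s \right)} = - 5 \frac{3 + 4}{5 + s} = - 5 \frac{7}{5 + s} = - \frac{35}{5 + s}$)
$J{\left(n \right)} = \frac{11}{7}$ ($J{\left(n \right)} = - \frac{5}{7} + \frac{\left(-1 + 5\right)^{2}}{7} = - \frac{5}{7} + \frac{4^{2}}{7} = - \frac{5}{7} + \frac{1}{7} \cdot 16 = - \frac{5}{7} + \frac{16}{7} = \frac{11}{7}$)
$\frac{J{\left(1 \right)}}{\sqrt{-12 + X{\left(4 \right)}}} = \frac{11}{7 \sqrt{-12 - \frac{35}{5 + 4}}} = \frac{11}{7 \sqrt{-12 - \frac{35}{9}}} = \frac{11}{7 \sqrt{- \frac{143}{9}}} = \frac{11}{7 \frac{i \sqrt{143}}{3}} = \frac{11 \left(- \frac{3 i \sqrt{143}}{143}\right)}{7} = - \frac{3 i \sqrt{143}}{91}$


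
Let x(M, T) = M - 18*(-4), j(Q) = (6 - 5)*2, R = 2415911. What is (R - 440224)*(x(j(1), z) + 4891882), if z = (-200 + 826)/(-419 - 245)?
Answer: 9664973873772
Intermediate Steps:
z = -313/332 (z = 626/(-664) = 626*(-1/664) = -313/332 ≈ -0.94277)
j(Q) = 2 (j(Q) = 1*2 = 2)
x(M, T) = 72 + M (x(M, T) = M + 72 = 72 + M)
(R - 440224)*(x(j(1), z) + 4891882) = (2415911 - 440224)*((72 + 2) + 4891882) = 1975687*(74 + 4891882) = 1975687*4891956 = 9664973873772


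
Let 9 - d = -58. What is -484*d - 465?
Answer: -32893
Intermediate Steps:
d = 67 (d = 9 - 1*(-58) = 9 + 58 = 67)
-484*d - 465 = -484*67 - 465 = -32428 - 465 = -32893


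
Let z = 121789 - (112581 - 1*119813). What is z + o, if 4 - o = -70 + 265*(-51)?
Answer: 142610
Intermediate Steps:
z = 129021 (z = 121789 - (112581 - 119813) = 121789 - 1*(-7232) = 121789 + 7232 = 129021)
o = 13589 (o = 4 - (-70 + 265*(-51)) = 4 - (-70 - 13515) = 4 - 1*(-13585) = 4 + 13585 = 13589)
z + o = 129021 + 13589 = 142610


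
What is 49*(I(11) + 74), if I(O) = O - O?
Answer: 3626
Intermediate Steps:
I(O) = 0
49*(I(11) + 74) = 49*(0 + 74) = 49*74 = 3626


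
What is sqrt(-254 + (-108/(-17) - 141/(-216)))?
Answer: I*sqrt(10278914)/204 ≈ 15.716*I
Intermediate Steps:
sqrt(-254 + (-108/(-17) - 141/(-216))) = sqrt(-254 + (-108*(-1/17) - 141*(-1/216))) = sqrt(-254 + (108/17 + 47/72)) = sqrt(-254 + 8575/1224) = sqrt(-302321/1224) = I*sqrt(10278914)/204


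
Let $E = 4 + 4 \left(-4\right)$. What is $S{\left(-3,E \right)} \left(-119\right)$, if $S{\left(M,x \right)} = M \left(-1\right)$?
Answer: $-357$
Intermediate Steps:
$E = -12$ ($E = 4 - 16 = -12$)
$S{\left(M,x \right)} = - M$
$S{\left(-3,E \right)} \left(-119\right) = \left(-1\right) \left(-3\right) \left(-119\right) = 3 \left(-119\right) = -357$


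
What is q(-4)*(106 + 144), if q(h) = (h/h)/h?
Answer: -125/2 ≈ -62.500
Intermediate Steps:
q(h) = 1/h
q(-4)*(106 + 144) = (106 + 144)/(-4) = -¼*250 = -125/2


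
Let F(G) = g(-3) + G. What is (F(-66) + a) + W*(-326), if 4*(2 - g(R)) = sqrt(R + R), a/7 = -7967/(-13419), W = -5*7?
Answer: 21758249/1917 - I*sqrt(6)/4 ≈ 11350.0 - 0.61237*I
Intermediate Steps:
W = -35
a = 7967/1917 (a = 7*(-7967/(-13419)) = 7*(-7967*(-1/13419)) = 7*(7967/13419) = 7967/1917 ≈ 4.1560)
g(R) = 2 - sqrt(2)*sqrt(R)/4 (g(R) = 2 - sqrt(R + R)/4 = 2 - sqrt(2)*sqrt(R)/4)
F(G) = 2 + G - I*sqrt(6)/4 (F(G) = (2 - sqrt(2)*sqrt(-3)/4) + G = (2 - sqrt(2)*I*sqrt(3)/4) + G = (2 - I*sqrt(6)/4) + G = 2 + G - I*sqrt(6)/4)
(F(-66) + a) + W*(-326) = ((2 - 66 - I*sqrt(6)/4) + 7967/1917) - 35*(-326) = ((-64 - I*sqrt(6)/4) + 7967/1917) + 11410 = (-114721/1917 - I*sqrt(6)/4) + 11410 = 21758249/1917 - I*sqrt(6)/4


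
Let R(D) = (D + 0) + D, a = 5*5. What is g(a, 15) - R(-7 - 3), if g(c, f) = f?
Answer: 35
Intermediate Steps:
a = 25
R(D) = 2*D (R(D) = D + D = 2*D)
g(a, 15) - R(-7 - 3) = 15 - 2*(-7 - 3) = 15 - 2*(-10) = 15 - 1*(-20) = 15 + 20 = 35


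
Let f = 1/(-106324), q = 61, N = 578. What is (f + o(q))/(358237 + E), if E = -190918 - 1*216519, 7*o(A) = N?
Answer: -12291053/7323597120 ≈ -0.0016783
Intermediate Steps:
f = -1/106324 ≈ -9.4052e-6
o(A) = 578/7 (o(A) = (⅐)*578 = 578/7)
E = -407437 (E = -190918 - 216519 = -407437)
(f + o(q))/(358237 + E) = (-1/106324 + 578/7)/(358237 - 407437) = (61455265/744268)/(-49200) = (61455265/744268)*(-1/49200) = -12291053/7323597120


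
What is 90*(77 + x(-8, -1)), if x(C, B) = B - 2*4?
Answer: 6120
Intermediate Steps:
x(C, B) = -8 + B (x(C, B) = B - 1*8 = B - 8 = -8 + B)
90*(77 + x(-8, -1)) = 90*(77 + (-8 - 1)) = 90*(77 - 9) = 90*68 = 6120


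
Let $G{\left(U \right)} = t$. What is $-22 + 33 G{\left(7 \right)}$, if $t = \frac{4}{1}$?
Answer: $110$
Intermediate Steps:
$t = 4$ ($t = 4 \cdot 1 = 4$)
$G{\left(U \right)} = 4$
$-22 + 33 G{\left(7 \right)} = -22 + 33 \cdot 4 = -22 + 132 = 110$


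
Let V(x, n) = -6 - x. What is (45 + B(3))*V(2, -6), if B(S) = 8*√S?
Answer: -360 - 64*√3 ≈ -470.85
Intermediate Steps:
(45 + B(3))*V(2, -6) = (45 + 8*√3)*(-6 - 1*2) = (45 + 8*√3)*(-6 - 2) = (45 + 8*√3)*(-8) = -360 - 64*√3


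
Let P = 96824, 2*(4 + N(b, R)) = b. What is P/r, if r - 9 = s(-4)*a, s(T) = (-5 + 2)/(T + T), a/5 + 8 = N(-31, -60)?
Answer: -1549184/681 ≈ -2274.9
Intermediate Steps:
N(b, R) = -4 + b/2
a = -275/2 (a = -40 + 5*(-4 + (½)*(-31)) = -40 + 5*(-4 - 31/2) = -40 + 5*(-39/2) = -40 - 195/2 = -275/2 ≈ -137.50)
s(T) = -3/(2*T) (s(T) = -3*1/(2*T) = -3/(2*T))
r = -681/16 (r = 9 - 3/2/(-4)*(-275/2) = 9 - 3/2*(-¼)*(-275/2) = 9 + (3/8)*(-275/2) = 9 - 825/16 = -681/16 ≈ -42.563)
P/r = 96824/(-681/16) = 96824*(-16/681) = -1549184/681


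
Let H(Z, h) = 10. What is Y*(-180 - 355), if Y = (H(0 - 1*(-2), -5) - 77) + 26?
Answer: 21935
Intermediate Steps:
Y = -41 (Y = (10 - 77) + 26 = -67 + 26 = -41)
Y*(-180 - 355) = -41*(-180 - 355) = -41*(-535) = 21935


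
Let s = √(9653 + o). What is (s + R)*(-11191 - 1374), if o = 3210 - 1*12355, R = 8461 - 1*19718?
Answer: 141444205 - 25130*√127 ≈ 1.4116e+8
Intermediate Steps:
R = -11257 (R = 8461 - 19718 = -11257)
o = -9145 (o = 3210 - 12355 = -9145)
s = 2*√127 (s = √(9653 - 9145) = √508 = 2*√127 ≈ 22.539)
(s + R)*(-11191 - 1374) = (2*√127 - 11257)*(-11191 - 1374) = (-11257 + 2*√127)*(-12565) = 141444205 - 25130*√127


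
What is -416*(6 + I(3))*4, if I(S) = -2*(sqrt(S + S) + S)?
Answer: 3328*sqrt(6) ≈ 8151.9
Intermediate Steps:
I(S) = -2*S - 2*sqrt(2)*sqrt(S) (I(S) = -2*(sqrt(2*S) + S) = -2*(sqrt(2)*sqrt(S) + S) = -2*(S + sqrt(2)*sqrt(S)) = -2*S - 2*sqrt(2)*sqrt(S))
-416*(6 + I(3))*4 = -416*(6 + (-2*3 - 2*sqrt(2)*sqrt(3)))*4 = -416*(6 + (-6 - 2*sqrt(6)))*4 = -416*(-2*sqrt(6))*4 = -(-3328)*sqrt(6) = 3328*sqrt(6)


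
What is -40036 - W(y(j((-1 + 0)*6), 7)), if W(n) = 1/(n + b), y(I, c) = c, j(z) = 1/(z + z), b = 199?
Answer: -8247417/206 ≈ -40036.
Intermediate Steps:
j(z) = 1/(2*z)
W(n) = 1/(199 + n) (W(n) = 1/(n + 199) = 1/(199 + n))
-40036 - W(y(j((-1 + 0)*6), 7)) = -40036 - 1/(199 + 7) = -40036 - 1/206 = -8247417/206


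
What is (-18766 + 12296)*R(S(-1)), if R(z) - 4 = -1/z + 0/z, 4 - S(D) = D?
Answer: -24586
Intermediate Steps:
S(D) = 4 - D
R(z) = 4 - 1/z (R(z) = 4 + (-1/z + 0/z) = 4 + (-1/z + 0) = 4 - 1/z)
(-18766 + 12296)*R(S(-1)) = (-18766 + 12296)*(4 - 1/(4 - 1*(-1))) = -6470*(4 - 1/(4 + 1)) = -6470*(4 - 1/5) = -6470*(4 - 1*⅕) = -6470*(4 - ⅕) = -6470*19/5 = -24586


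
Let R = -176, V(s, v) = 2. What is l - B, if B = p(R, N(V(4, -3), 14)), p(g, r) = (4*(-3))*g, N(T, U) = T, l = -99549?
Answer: -101661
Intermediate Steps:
p(g, r) = -12*g
B = 2112 (B = -12*(-176) = 2112)
l - B = -99549 - 1*2112 = -99549 - 2112 = -101661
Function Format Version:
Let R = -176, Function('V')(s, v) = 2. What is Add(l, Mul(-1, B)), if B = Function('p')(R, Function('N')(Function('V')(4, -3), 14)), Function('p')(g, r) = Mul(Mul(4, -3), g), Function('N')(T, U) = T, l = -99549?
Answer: -101661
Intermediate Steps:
Function('p')(g, r) = Mul(-12, g)
B = 2112 (B = Mul(-12, -176) = 2112)
Add(l, Mul(-1, B)) = Add(-99549, Mul(-1, 2112)) = Add(-99549, -2112) = -101661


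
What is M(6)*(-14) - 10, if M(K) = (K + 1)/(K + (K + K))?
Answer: -139/9 ≈ -15.444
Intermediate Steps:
M(K) = (1 + K)/(3*K) (M(K) = (1 + K)/(K + 2*K) = (1 + K)/((3*K)) = (1 + K)*(1/(3*K)) = (1 + K)/(3*K))
M(6)*(-14) - 10 = ((1/3)*(1 + 6)/6)*(-14) - 10 = ((1/3)*(1/6)*7)*(-14) - 10 = (7/18)*(-14) - 10 = -49/9 - 10 = -139/9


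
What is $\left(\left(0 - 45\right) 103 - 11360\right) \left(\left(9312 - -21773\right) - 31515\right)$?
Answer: $6877850$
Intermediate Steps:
$\left(\left(0 - 45\right) 103 - 11360\right) \left(\left(9312 - -21773\right) - 31515\right) = \left(\left(-45\right) 103 - 11360\right) \left(\left(9312 + 21773\right) - 31515\right) = \left(-4635 - 11360\right) \left(31085 - 31515\right) = \left(-15995\right) \left(-430\right) = 6877850$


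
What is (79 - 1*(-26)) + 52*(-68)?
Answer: -3431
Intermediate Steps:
(79 - 1*(-26)) + 52*(-68) = (79 + 26) - 3536 = 105 - 3536 = -3431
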